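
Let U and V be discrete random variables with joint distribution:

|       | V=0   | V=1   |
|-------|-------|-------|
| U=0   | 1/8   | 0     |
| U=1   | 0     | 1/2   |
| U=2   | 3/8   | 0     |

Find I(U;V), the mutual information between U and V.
Marginal P(U) (row sums):
  P(U=0) = 1/8 + 0 = 1/8
  P(U=1) = 0 + 1/2 = 1/2
  P(U=2) = 3/8 + 0 = 3/8
Marginal P(V) (column sums):
  P(V=0) = 1/8 + 0 + 3/8 = 1/2
  P(V=1) = 0 + 1/2 + 0 = 1/2

H(U) = -[(1/8)·log₂(1/8) + (1/2)·log₂(1/2) + (3/8)·log₂(3/8)]
  = 0.3750 + 0.5000 + 0.5306
  = 1.4056 bits
H(V) = -[(1/2)·log₂(1/2) + (1/2)·log₂(1/2)]
  = 0.5000 + 0.5000
  = 1.0000 bits
H(U,V) = -[(1/8)·log₂(1/8) + (1/2)·log₂(1/2) + (3/8)·log₂(3/8)]
  = 0.3750 + 0.5000 + 0.5306
  = 1.4056 bits

I(U;V) = H(U) + H(V) - H(U,V)
  = 1.4056 + 1.0000 - 1.4056
  = 1.0000 bits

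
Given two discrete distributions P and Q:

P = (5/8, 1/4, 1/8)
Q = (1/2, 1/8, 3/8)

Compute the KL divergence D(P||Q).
D(P||Q) = Σ P(i) log₂(P(i)/Q(i))
  i=0: (5/8) × log₂((5/8)/(1/2)) = (5/8) × log₂(5/4) = 0.2012
  i=1: (1/4) × log₂((1/4)/(1/8)) = (1/4) × log₂(2) = 0.2500
  i=2: (1/8) × log₂((1/8)/(3/8)) = (1/8) × log₂(1/3) = -0.1981
D(P||Q) = 0.2012 + 0.2500 - 0.1981
  = 0.2531 bits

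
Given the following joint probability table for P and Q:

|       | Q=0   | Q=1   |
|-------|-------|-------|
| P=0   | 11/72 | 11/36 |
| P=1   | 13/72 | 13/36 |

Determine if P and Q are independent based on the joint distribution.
Marginal P(P) (row sums):
  P(P=0) = 11/72 + 11/36 = 11/24
  P(P=1) = 13/72 + 13/36 = 13/24
Marginal P(Q) (column sums):
  P(Q=0) = 11/72 + 13/72 = 1/3
  P(Q=1) = 11/36 + 13/36 = 2/3

P and Q are independent iff P(P=i,Q=j) = P(P=i)·P(Q=j) for every cell.
  P(P=0)·P(Q=0) = 11/24 × 1/3 = 11/72 = P(P=0,Q=0) ✓
  P(P=0)·P(Q=1) = 11/24 × 2/3 = 11/36 = P(P=0,Q=1) ✓
  P(P=1)·P(Q=0) = 13/24 × 1/3 = 13/72 = P(P=1,Q=0) ✓
  P(P=1)·P(Q=1) = 13/24 × 2/3 = 13/36 = P(P=1,Q=1) ✓

Yes, P and Q are independent: every cell factors, so I(P;Q) = 0 bits.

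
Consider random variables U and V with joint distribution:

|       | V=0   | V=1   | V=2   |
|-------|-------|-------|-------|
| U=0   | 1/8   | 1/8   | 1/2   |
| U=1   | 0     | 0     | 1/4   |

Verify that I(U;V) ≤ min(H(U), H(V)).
Marginal P(U) (row sums):
  P(U=0) = 1/8 + 1/8 + 1/2 = 3/4
  P(U=1) = 0 + 0 + 1/4 = 1/4
Marginal P(V) (column sums):
  P(V=0) = 1/8 + 0 = 1/8
  P(V=1) = 1/8 + 0 = 1/8
  P(V=2) = 1/2 + 1/4 = 3/4

H(U) = -[(3/4)·log₂(3/4) + (1/4)·log₂(1/4)]
  = 0.3113 + 0.5000
  = 0.8113 bits
H(V) = -[(1/8)·log₂(1/8) + (1/8)·log₂(1/8) + (3/4)·log₂(3/4)]
  = 0.3750 + 0.3750 + 0.3113
  = 1.0613 bits
H(U,V) = -[(1/8)·log₂(1/8) + (1/8)·log₂(1/8) + (1/2)·log₂(1/2) + (1/4)·log₂(1/4)]
  = 0.3750 + 0.3750 + 0.5000 + 0.5000
  = 1.7500 bits

I(U;V) = H(U) + H(V) - H(U,V)
  = 0.8113 + 1.0613 - 1.7500
  = 0.1226 bits

min(H(U), H(V)) = min(0.8113, 1.0613) = 0.8113 bits
Since 0.1226 ≤ 0.8113, the bound is satisfied ✓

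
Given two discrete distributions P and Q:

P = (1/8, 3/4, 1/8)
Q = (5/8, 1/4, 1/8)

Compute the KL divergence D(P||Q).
D(P||Q) = Σ P(i) log₂(P(i)/Q(i))
  i=0: (1/8) × log₂((1/8)/(5/8)) = (1/8) × log₂(1/5) = -0.2902
  i=1: (3/4) × log₂((3/4)/(1/4)) = (3/4) × log₂(3) = 1.1887
  i=2: (1/8) × log₂((1/8)/(1/8)) = (1/8) × log₂(1) = 0.0000
D(P||Q) = -0.2902 + 1.1887 + 0.0000
  = 0.8985 bits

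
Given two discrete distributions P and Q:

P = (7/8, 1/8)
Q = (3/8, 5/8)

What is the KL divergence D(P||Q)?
D(P||Q) = Σ P(i) log₂(P(i)/Q(i))
  i=0: (7/8) × log₂((7/8)/(3/8)) = (7/8) × log₂(7/3) = 1.0696
  i=1: (1/8) × log₂((1/8)/(5/8)) = (1/8) × log₂(1/5) = -0.2902
D(P||Q) = 1.0696 - 0.2902
  = 0.7794 bits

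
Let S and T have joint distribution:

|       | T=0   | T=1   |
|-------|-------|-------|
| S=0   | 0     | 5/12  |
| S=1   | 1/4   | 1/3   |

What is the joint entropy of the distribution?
H(S,T) = -Σ P(S,T) log₂ P(S,T), summed over the non-zero cells:
H(S,T) = -[(5/12)·log₂(5/12) + (1/4)·log₂(1/4) + (1/3)·log₂(1/3)]
  = 0.5263 + 0.5000 + 0.5283
  = 1.5546 bits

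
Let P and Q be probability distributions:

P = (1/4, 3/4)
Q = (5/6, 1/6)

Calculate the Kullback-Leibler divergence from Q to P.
D(P||Q) = Σ P(i) log₂(P(i)/Q(i))
  i=0: (1/4) × log₂((1/4)/(5/6)) = (1/4) × log₂(3/10) = -0.4342
  i=1: (3/4) × log₂((3/4)/(1/6)) = (3/4) × log₂(9/2) = 1.6274
D(P||Q) = -0.4342 + 1.6274
  = 1.1932 bits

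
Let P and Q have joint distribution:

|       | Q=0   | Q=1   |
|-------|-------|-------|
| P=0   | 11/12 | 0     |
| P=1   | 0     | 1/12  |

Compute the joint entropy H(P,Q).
H(P,Q) = -Σ P(P,Q) log₂ P(P,Q), summed over the non-zero cells:
H(P,Q) = -[(11/12)·log₂(11/12) + (1/12)·log₂(1/12)]
  = 0.1151 + 0.2987
  = 0.4138 bits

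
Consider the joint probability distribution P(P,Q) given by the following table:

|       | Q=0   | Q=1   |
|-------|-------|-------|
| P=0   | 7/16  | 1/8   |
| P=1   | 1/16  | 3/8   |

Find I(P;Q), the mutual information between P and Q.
Marginal P(P) (row sums):
  P(P=0) = 7/16 + 1/8 = 9/16
  P(P=1) = 1/16 + 3/8 = 7/16
Marginal P(Q) (column sums):
  P(Q=0) = 7/16 + 1/16 = 1/2
  P(Q=1) = 1/8 + 3/8 = 1/2

H(P) = -[(9/16)·log₂(9/16) + (7/16)·log₂(7/16)]
  = 0.4669 + 0.5218
  = 0.9887 bits
H(Q) = -[(1/2)·log₂(1/2) + (1/2)·log₂(1/2)]
  = 0.5000 + 0.5000
  = 1.0000 bits
H(P,Q) = -[(7/16)·log₂(7/16) + (1/8)·log₂(1/8) + (1/16)·log₂(1/16) + (3/8)·log₂(3/8)]
  = 0.5218 + 0.3750 + 0.2500 + 0.5306
  = 1.6774 bits

I(P;Q) = H(P) + H(Q) - H(P,Q)
  = 0.9887 + 1.0000 - 1.6774
  = 0.3113 bits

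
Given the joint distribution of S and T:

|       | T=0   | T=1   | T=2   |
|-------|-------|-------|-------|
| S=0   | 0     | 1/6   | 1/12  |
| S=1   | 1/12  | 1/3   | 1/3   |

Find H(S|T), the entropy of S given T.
Marginal P(T) (column sums):
  P(T=0) = 0 + 1/12 = 1/12
  P(T=1) = 1/6 + 1/3 = 1/2
  P(T=2) = 1/12 + 1/3 = 5/12

H(S|T) = -Σ P(S,T)·log₂ P(S|T), where P(S|T) = P(S,T) / P(T)
  (cells with P(S,T) = 0 contribute 0)
  (S=0,T=1): P(S|T) = (1/6)/(1/2) = 1/3;  -(1/6)·log₂(1/3) = 0.2642
  (S=0,T=2): P(S|T) = (1/12)/(5/12) = 1/5;  -(1/12)·log₂(1/5) = 0.1935
  (S=1,T=0): P(S|T) = (1/12)/(1/12) = 1;  -(1/12)·log₂(1) = 0.0000
  (S=1,T=1): P(S|T) = (1/3)/(1/2) = 2/3;  -(1/3)·log₂(2/3) = 0.1950
  (S=1,T=2): P(S|T) = (1/3)/(5/12) = 4/5;  -(1/3)·log₂(4/5) = 0.1073
H(S|T) = 0.2642 + 0.1935 + 0.0000 + 0.1950 + 0.1073
  = 0.7600 bits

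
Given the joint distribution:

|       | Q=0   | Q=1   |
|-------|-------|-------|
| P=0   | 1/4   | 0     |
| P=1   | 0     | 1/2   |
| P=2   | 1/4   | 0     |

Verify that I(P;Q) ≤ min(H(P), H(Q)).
Marginal P(P) (row sums):
  P(P=0) = 1/4 + 0 = 1/4
  P(P=1) = 0 + 1/2 = 1/2
  P(P=2) = 1/4 + 0 = 1/4
Marginal P(Q) (column sums):
  P(Q=0) = 1/4 + 0 + 1/4 = 1/2
  P(Q=1) = 0 + 1/2 + 0 = 1/2

H(P) = -[(1/4)·log₂(1/4) + (1/2)·log₂(1/2) + (1/4)·log₂(1/4)]
  = 0.5000 + 0.5000 + 0.5000
  = 1.5000 bits
H(Q) = -[(1/2)·log₂(1/2) + (1/2)·log₂(1/2)]
  = 0.5000 + 0.5000
  = 1.0000 bits
H(P,Q) = -[(1/4)·log₂(1/4) + (1/2)·log₂(1/2) + (1/4)·log₂(1/4)]
  = 0.5000 + 0.5000 + 0.5000
  = 1.5000 bits

I(P;Q) = H(P) + H(Q) - H(P,Q)
  = 1.5000 + 1.0000 - 1.5000
  = 1.0000 bits

min(H(P), H(Q)) = min(1.5000, 1.0000) = 1.0000 bits
Since 1.0000 ≤ 1.0000, the bound is satisfied ✓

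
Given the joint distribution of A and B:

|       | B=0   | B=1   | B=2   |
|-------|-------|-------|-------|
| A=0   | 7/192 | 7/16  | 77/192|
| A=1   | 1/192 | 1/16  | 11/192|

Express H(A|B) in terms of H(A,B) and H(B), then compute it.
H(A|B) = H(A,B) - H(B)

Marginal P(B) (column sums):
  P(B=0) = 7/192 + 1/192 = 1/24
  P(B=1) = 7/16 + 1/16 = 1/2
  P(B=2) = 77/192 + 11/192 = 11/24

H(A,B) = -[(7/192)·log₂(7/192) + (7/16)·log₂(7/16) + (77/192)·log₂(77/192) + (1/192)·log₂(1/192) + (1/16)·log₂(1/16) + (11/192)·log₂(11/192)]
  = 0.1742 + 0.5218 + 0.5286 + 0.0395 + 0.2500 + 0.2364
  = 1.7505 bits
H(B) = -[(1/24)·log₂(1/24) + (1/2)·log₂(1/2) + (11/24)·log₂(11/24)]
  = 0.1910 + 0.5000 + 0.5159
  = 1.2069 bits

H(A|B) = 1.7505 - 1.2069 = 0.5436 bits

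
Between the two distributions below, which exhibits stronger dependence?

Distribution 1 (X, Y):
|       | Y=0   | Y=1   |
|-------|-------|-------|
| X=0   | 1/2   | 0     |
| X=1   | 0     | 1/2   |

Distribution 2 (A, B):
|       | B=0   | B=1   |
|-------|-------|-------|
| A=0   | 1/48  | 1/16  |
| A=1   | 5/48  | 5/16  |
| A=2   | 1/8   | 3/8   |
Distribution 1 (X, Y):
Marginal P(X) (row sums):
  P(X=0) = 1/2 + 0 = 1/2
  P(X=1) = 0 + 1/2 = 1/2
Marginal P(Y) (column sums):
  P(Y=0) = 1/2 + 0 = 1/2
  P(Y=1) = 0 + 1/2 = 1/2

H(X) = -[(1/2)·log₂(1/2) + (1/2)·log₂(1/2)]
  = 0.5000 + 0.5000
  = 1.0000 bits
H(Y) = -[(1/2)·log₂(1/2) + (1/2)·log₂(1/2)]
  = 0.5000 + 0.5000
  = 1.0000 bits
H(X,Y) = -[(1/2)·log₂(1/2) + (1/2)·log₂(1/2)]
  = 0.5000 + 0.5000
  = 1.0000 bits

I(X;Y) = H(X) + H(Y) - H(X,Y)
  = 1.0000 + 1.0000 - 1.0000
  = 1.0000 bits

Distribution 2 (A, B):
Marginal P(A) (row sums):
  P(A=0) = 1/48 + 1/16 = 1/12
  P(A=1) = 5/48 + 5/16 = 5/12
  P(A=2) = 1/8 + 3/8 = 1/2
Marginal P(B) (column sums):
  P(B=0) = 1/48 + 5/48 + 1/8 = 1/4
  P(B=1) = 1/16 + 5/16 + 3/8 = 3/4

H(A) = -[(1/12)·log₂(1/12) + (5/12)·log₂(5/12) + (1/2)·log₂(1/2)]
  = 0.2987 + 0.5263 + 0.5000
  = 1.3250 bits
H(B) = -[(1/4)·log₂(1/4) + (3/4)·log₂(3/4)]
  = 0.5000 + 0.3113
  = 0.8113 bits
H(A,B) = -[(1/48)·log₂(1/48) + (1/16)·log₂(1/16) + (5/48)·log₂(5/48) + (5/16)·log₂(5/16) + (1/8)·log₂(1/8) + (3/8)·log₂(3/8)]
  = 0.1164 + 0.2500 + 0.3399 + 0.5244 + 0.3750 + 0.5306
  = 2.1363 bits

I(A;B) = H(A) + H(B) - H(A,B)
  = 1.3250 + 0.8113 - 2.1363
  = 0.0000 bits

I(X;Y) = 1.0000 bits > I(A;B) = 0.0000 bits, so (X, Y) has the higher mutual information (stronger dependence).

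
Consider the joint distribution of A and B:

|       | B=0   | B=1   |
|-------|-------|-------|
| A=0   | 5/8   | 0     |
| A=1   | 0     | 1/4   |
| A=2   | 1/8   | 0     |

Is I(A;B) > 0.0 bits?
Marginal P(A) (row sums):
  P(A=0) = 5/8 + 0 = 5/8
  P(A=1) = 0 + 1/4 = 1/4
  P(A=2) = 1/8 + 0 = 1/8
Marginal P(B) (column sums):
  P(B=0) = 5/8 + 0 + 1/8 = 3/4
  P(B=1) = 0 + 1/4 + 0 = 1/4

H(A) = -[(5/8)·log₂(5/8) + (1/4)·log₂(1/4) + (1/8)·log₂(1/8)]
  = 0.4238 + 0.5000 + 0.3750
  = 1.2988 bits
H(B) = -[(3/4)·log₂(3/4) + (1/4)·log₂(1/4)]
  = 0.3113 + 0.5000
  = 0.8113 bits
H(A,B) = -[(5/8)·log₂(5/8) + (1/4)·log₂(1/4) + (1/8)·log₂(1/8)]
  = 0.4238 + 0.5000 + 0.3750
  = 1.2988 bits

I(A;B) = H(A) + H(B) - H(A,B)
  = 1.2988 + 0.8113 - 1.2988
  = 0.8113 bits

Yes. I(A;B) = 0.8113 bits, which is > 0.0 bits.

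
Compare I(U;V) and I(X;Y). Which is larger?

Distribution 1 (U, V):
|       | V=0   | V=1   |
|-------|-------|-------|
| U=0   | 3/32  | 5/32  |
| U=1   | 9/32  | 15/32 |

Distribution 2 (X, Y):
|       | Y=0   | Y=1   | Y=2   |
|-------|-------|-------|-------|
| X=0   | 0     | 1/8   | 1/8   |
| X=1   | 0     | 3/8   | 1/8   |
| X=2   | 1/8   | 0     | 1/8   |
Distribution 1 (U, V):
Marginal P(U) (row sums):
  P(U=0) = 3/32 + 5/32 = 1/4
  P(U=1) = 9/32 + 15/32 = 3/4
Marginal P(V) (column sums):
  P(V=0) = 3/32 + 9/32 = 3/8
  P(V=1) = 5/32 + 15/32 = 5/8

H(U) = -[(1/4)·log₂(1/4) + (3/4)·log₂(3/4)]
  = 0.5000 + 0.3113
  = 0.8113 bits
H(V) = -[(3/8)·log₂(3/8) + (5/8)·log₂(5/8)]
  = 0.5306 + 0.4238
  = 0.9544 bits
H(U,V) = -[(3/32)·log₂(3/32) + (5/32)·log₂(5/32) + (9/32)·log₂(9/32) + (15/32)·log₂(15/32)]
  = 0.3202 + 0.4184 + 0.5147 + 0.5124
  = 1.7657 bits

I(U;V) = H(U) + H(V) - H(U,V)
  = 0.8113 + 0.9544 - 1.7657
  = 0.0000 bits

Distribution 2 (X, Y):
Marginal P(X) (row sums):
  P(X=0) = 0 + 1/8 + 1/8 = 1/4
  P(X=1) = 0 + 3/8 + 1/8 = 1/2
  P(X=2) = 1/8 + 0 + 1/8 = 1/4
Marginal P(Y) (column sums):
  P(Y=0) = 0 + 0 + 1/8 = 1/8
  P(Y=1) = 1/8 + 3/8 + 0 = 1/2
  P(Y=2) = 1/8 + 1/8 + 1/8 = 3/8

H(X) = -[(1/4)·log₂(1/4) + (1/2)·log₂(1/2) + (1/4)·log₂(1/4)]
  = 0.5000 + 0.5000 + 0.5000
  = 1.5000 bits
H(Y) = -[(1/8)·log₂(1/8) + (1/2)·log₂(1/2) + (3/8)·log₂(3/8)]
  = 0.3750 + 0.5000 + 0.5306
  = 1.4056 bits
H(X,Y) = -[(1/8)·log₂(1/8) + (1/8)·log₂(1/8) + (3/8)·log₂(3/8) + (1/8)·log₂(1/8) + (1/8)·log₂(1/8) + (1/8)·log₂(1/8)]
  = 0.3750 + 0.3750 + 0.5306 + 0.3750 + 0.3750 + 0.3750
  = 2.4056 bits

I(X;Y) = H(X) + H(Y) - H(X,Y)
  = 1.5000 + 1.4056 - 2.4056
  = 0.5000 bits

I(X;Y) = 0.5000 bits > I(U;V) = 0.0000 bits, so (X, Y) has the higher mutual information (stronger dependence).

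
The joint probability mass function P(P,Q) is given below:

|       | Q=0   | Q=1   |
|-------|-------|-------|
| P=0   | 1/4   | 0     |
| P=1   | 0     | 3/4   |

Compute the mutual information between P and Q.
Marginal P(P) (row sums):
  P(P=0) = 1/4 + 0 = 1/4
  P(P=1) = 0 + 3/4 = 3/4
Marginal P(Q) (column sums):
  P(Q=0) = 1/4 + 0 = 1/4
  P(Q=1) = 0 + 3/4 = 3/4

H(P) = -[(1/4)·log₂(1/4) + (3/4)·log₂(3/4)]
  = 0.5000 + 0.3113
  = 0.8113 bits
H(Q) = -[(1/4)·log₂(1/4) + (3/4)·log₂(3/4)]
  = 0.5000 + 0.3113
  = 0.8113 bits
H(P,Q) = -[(1/4)·log₂(1/4) + (3/4)·log₂(3/4)]
  = 0.5000 + 0.3113
  = 0.8113 bits

I(P;Q) = H(P) + H(Q) - H(P,Q)
  = 0.8113 + 0.8113 - 0.8113
  = 0.8113 bits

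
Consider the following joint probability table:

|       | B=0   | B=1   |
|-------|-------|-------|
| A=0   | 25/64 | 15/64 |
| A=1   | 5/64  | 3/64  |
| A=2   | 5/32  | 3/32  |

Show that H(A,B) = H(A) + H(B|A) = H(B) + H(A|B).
Marginal P(A) (row sums):
  P(A=0) = 25/64 + 15/64 = 5/8
  P(A=1) = 5/64 + 3/64 = 1/8
  P(A=2) = 5/32 + 3/32 = 1/4
Marginal P(B) (column sums):
  P(B=0) = 25/64 + 5/64 + 5/32 = 5/8
  P(B=1) = 15/64 + 3/64 + 3/32 = 3/8

Decomposition 1: H(A) + H(B|A)
H(A) = -[(5/8)·log₂(5/8) + (1/8)·log₂(1/8) + (1/4)·log₂(1/4)]
  = 0.4238 + 0.3750 + 0.5000
  = 1.2988 bits
H(B|A) = -Σ P(A,B)·log₂ P(B|A), where P(B|A) = P(A,B) / P(A)
  (A=0,B=0): P(B|A) = (25/64)/(5/8) = 5/8;  -(25/64)·log₂(5/8) = 0.2649
  (A=0,B=1): P(B|A) = (15/64)/(5/8) = 3/8;  -(15/64)·log₂(3/8) = 0.3316
  (A=1,B=0): P(B|A) = (5/64)/(1/8) = 5/8;  -(5/64)·log₂(5/8) = 0.0530
  (A=1,B=1): P(B|A) = (3/64)/(1/8) = 3/8;  -(3/64)·log₂(3/8) = 0.0663
  (A=2,B=0): P(B|A) = (5/32)/(1/4) = 5/8;  -(5/32)·log₂(5/8) = 0.1059
  (A=2,B=1): P(B|A) = (3/32)/(1/4) = 3/8;  -(3/32)·log₂(3/8) = 0.1327
H(B|A) = 0.2649 + 0.3316 + 0.0530 + 0.0663 + 0.1059 + 0.1327
  = 0.9544 bits
H(A) + H(B|A) = 1.2988 + 0.9544 = 2.2532 bits

Decomposition 2: H(B) + H(A|B)
H(B) = -[(5/8)·log₂(5/8) + (3/8)·log₂(3/8)]
  = 0.4238 + 0.5306
  = 0.9544 bits
H(A|B) = -Σ P(A,B)·log₂ P(A|B), where P(A|B) = P(A,B) / P(B)
  (A=0,B=0): P(A|B) = (25/64)/(5/8) = 5/8;  -(25/64)·log₂(5/8) = 0.2649
  (A=0,B=1): P(A|B) = (15/64)/(3/8) = 5/8;  -(15/64)·log₂(5/8) = 0.1589
  (A=1,B=0): P(A|B) = (5/64)/(5/8) = 1/8;  -(5/64)·log₂(1/8) = 0.2344
  (A=1,B=1): P(A|B) = (3/64)/(3/8) = 1/8;  -(3/64)·log₂(1/8) = 0.1406
  (A=2,B=0): P(A|B) = (5/32)/(5/8) = 1/4;  -(5/32)·log₂(1/4) = 0.3125
  (A=2,B=1): P(A|B) = (3/32)/(3/8) = 1/4;  -(3/32)·log₂(1/4) = 0.1875
H(A|B) = 0.2649 + 0.1589 + 0.2344 + 0.1406 + 0.3125 + 0.1875
  = 1.2988 bits
H(B) + H(A|B) = 0.9544 + 1.2988 = 2.2532 bits

Direct computation of the joint entropy:
H(A,B) = -[(25/64)·log₂(25/64) + (15/64)·log₂(15/64) + (5/64)·log₂(5/64) + (3/64)·log₂(3/64) + (5/32)·log₂(5/32) + (3/32)·log₂(3/32)]
  = 0.5297 + 0.4906 + 0.2873 + 0.2070 + 0.4184 + 0.3202
  = 2.2532 bits

All three agree: H(A,B) = 2.2532 bits ✓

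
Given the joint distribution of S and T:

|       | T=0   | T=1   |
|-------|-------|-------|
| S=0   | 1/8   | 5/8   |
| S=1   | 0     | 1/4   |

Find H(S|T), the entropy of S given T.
Marginal P(T) (column sums):
  P(T=0) = 1/8 + 0 = 1/8
  P(T=1) = 5/8 + 1/4 = 7/8

H(S|T) = -Σ P(S,T)·log₂ P(S|T), where P(S|T) = P(S,T) / P(T)
  (cells with P(S,T) = 0 contribute 0)
  (S=0,T=0): P(S|T) = (1/8)/(1/8) = 1;  -(1/8)·log₂(1) = 0.0000
  (S=0,T=1): P(S|T) = (5/8)/(7/8) = 5/7;  -(5/8)·log₂(5/7) = 0.3034
  (S=1,T=1): P(S|T) = (1/4)/(7/8) = 2/7;  -(1/4)·log₂(2/7) = 0.4518
H(S|T) = 0.0000 + 0.3034 + 0.4518
  = 0.7552 bits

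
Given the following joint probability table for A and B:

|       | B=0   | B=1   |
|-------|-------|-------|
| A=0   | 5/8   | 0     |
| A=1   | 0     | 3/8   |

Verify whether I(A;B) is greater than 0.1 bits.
Marginal P(A) (row sums):
  P(A=0) = 5/8 + 0 = 5/8
  P(A=1) = 0 + 3/8 = 3/8
Marginal P(B) (column sums):
  P(B=0) = 5/8 + 0 = 5/8
  P(B=1) = 0 + 3/8 = 3/8

H(A) = -[(5/8)·log₂(5/8) + (3/8)·log₂(3/8)]
  = 0.4238 + 0.5306
  = 0.9544 bits
H(B) = -[(5/8)·log₂(5/8) + (3/8)·log₂(3/8)]
  = 0.4238 + 0.5306
  = 0.9544 bits
H(A,B) = -[(5/8)·log₂(5/8) + (3/8)·log₂(3/8)]
  = 0.4238 + 0.5306
  = 0.9544 bits

I(A;B) = H(A) + H(B) - H(A,B)
  = 0.9544 + 0.9544 - 0.9544
  = 0.9544 bits

Yes. I(A;B) = 0.9544 bits, which is > 0.1 bits.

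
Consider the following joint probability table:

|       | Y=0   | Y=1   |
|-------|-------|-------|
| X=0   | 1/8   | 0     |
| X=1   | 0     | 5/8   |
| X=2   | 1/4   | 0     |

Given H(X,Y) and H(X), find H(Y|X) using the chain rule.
From the chain rule: H(X,Y) = H(X) + H(Y|X)
Therefore: H(Y|X) = H(X,Y) - H(X)

H(X,Y) = -[(1/8)·log₂(1/8) + (5/8)·log₂(5/8) + (1/4)·log₂(1/4)]
  = 0.3750 + 0.4238 + 0.5000
  = 1.2988 bits
Marginal P(X) (row sums):
  P(X=0) = 1/8 + 0 = 1/8
  P(X=1) = 0 + 5/8 = 5/8
  P(X=2) = 1/4 + 0 = 1/4
H(X) = -[(1/8)·log₂(1/8) + (5/8)·log₂(5/8) + (1/4)·log₂(1/4)]
  = 0.3750 + 0.4238 + 0.5000
  = 1.2988 bits

H(Y|X) = 1.2988 - 1.2988 = 0.0000 bits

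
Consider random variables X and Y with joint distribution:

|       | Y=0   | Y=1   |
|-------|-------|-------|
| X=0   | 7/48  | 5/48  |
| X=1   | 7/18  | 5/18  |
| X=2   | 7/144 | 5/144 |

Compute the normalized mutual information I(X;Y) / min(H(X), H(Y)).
Marginal P(X) (row sums):
  P(X=0) = 7/48 + 5/48 = 1/4
  P(X=1) = 7/18 + 5/18 = 2/3
  P(X=2) = 7/144 + 5/144 = 1/12
Marginal P(Y) (column sums):
  P(Y=0) = 7/48 + 7/18 + 7/144 = 7/12
  P(Y=1) = 5/48 + 5/18 + 5/144 = 5/12

H(X) = -[(1/4)·log₂(1/4) + (2/3)·log₂(2/3) + (1/12)·log₂(1/12)]
  = 0.5000 + 0.3900 + 0.2987
  = 1.1887 bits
H(Y) = -[(7/12)·log₂(7/12) + (5/12)·log₂(5/12)]
  = 0.4536 + 0.5263
  = 0.9799 bits
H(X,Y) = -[(7/48)·log₂(7/48) + (5/48)·log₂(5/48) + (7/18)·log₂(7/18) + (5/18)·log₂(5/18) + (7/144)·log₂(7/144) + (5/144)·log₂(5/144)]
  = 0.4051 + 0.3399 + 0.5299 + 0.5133 + 0.2121 + 0.1683
  = 2.1686 bits

I(X;Y) = H(X) + H(Y) - H(X,Y)
  = 1.1887 + 0.9799 - 2.1686
  = 0.0000 bits

min(H(X), H(Y)) = min(1.1887, 0.9799) = 0.9799 bits
Normalized MI = 0.0000 / 0.9799 = 0.0000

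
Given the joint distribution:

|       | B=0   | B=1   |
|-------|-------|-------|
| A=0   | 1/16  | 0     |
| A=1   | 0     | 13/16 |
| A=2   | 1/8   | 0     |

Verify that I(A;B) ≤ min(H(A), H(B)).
Marginal P(A) (row sums):
  P(A=0) = 1/16 + 0 = 1/16
  P(A=1) = 0 + 13/16 = 13/16
  P(A=2) = 1/8 + 0 = 1/8
Marginal P(B) (column sums):
  P(B=0) = 1/16 + 0 + 1/8 = 3/16
  P(B=1) = 0 + 13/16 + 0 = 13/16

H(A) = -[(1/16)·log₂(1/16) + (13/16)·log₂(13/16) + (1/8)·log₂(1/8)]
  = 0.2500 + 0.2434 + 0.3750
  = 0.8684 bits
H(B) = -[(3/16)·log₂(3/16) + (13/16)·log₂(13/16)]
  = 0.4528 + 0.2434
  = 0.6962 bits
H(A,B) = -[(1/16)·log₂(1/16) + (13/16)·log₂(13/16) + (1/8)·log₂(1/8)]
  = 0.2500 + 0.2434 + 0.3750
  = 0.8684 bits

I(A;B) = H(A) + H(B) - H(A,B)
  = 0.8684 + 0.6962 - 0.8684
  = 0.6962 bits

min(H(A), H(B)) = min(0.8684, 0.6962) = 0.6962 bits
Since 0.6962 ≤ 0.6962, the bound is satisfied ✓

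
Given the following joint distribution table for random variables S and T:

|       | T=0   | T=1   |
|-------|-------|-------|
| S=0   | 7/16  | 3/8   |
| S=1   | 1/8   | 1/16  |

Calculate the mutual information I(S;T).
Marginal P(S) (row sums):
  P(S=0) = 7/16 + 3/8 = 13/16
  P(S=1) = 1/8 + 1/16 = 3/16
Marginal P(T) (column sums):
  P(T=0) = 7/16 + 1/8 = 9/16
  P(T=1) = 3/8 + 1/16 = 7/16

H(S) = -[(13/16)·log₂(13/16) + (3/16)·log₂(3/16)]
  = 0.2434 + 0.4528
  = 0.6962 bits
H(T) = -[(9/16)·log₂(9/16) + (7/16)·log₂(7/16)]
  = 0.4669 + 0.5218
  = 0.9887 bits
H(S,T) = -[(7/16)·log₂(7/16) + (3/8)·log₂(3/8) + (1/8)·log₂(1/8) + (1/16)·log₂(1/16)]
  = 0.5218 + 0.5306 + 0.3750 + 0.2500
  = 1.6774 bits

I(S;T) = H(S) + H(T) - H(S,T)
  = 0.6962 + 0.9887 - 1.6774
  = 0.0075 bits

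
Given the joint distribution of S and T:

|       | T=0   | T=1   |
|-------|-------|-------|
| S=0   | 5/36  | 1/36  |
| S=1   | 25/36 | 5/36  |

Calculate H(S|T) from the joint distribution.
Marginal P(T) (column sums):
  P(T=0) = 5/36 + 25/36 = 5/6
  P(T=1) = 1/36 + 5/36 = 1/6

H(S|T) = -Σ P(S,T)·log₂ P(S|T), where P(S|T) = P(S,T) / P(T)
  (S=0,T=0): P(S|T) = (5/36)/(5/6) = 1/6;  -(5/36)·log₂(1/6) = 0.3590
  (S=0,T=1): P(S|T) = (1/36)/(1/6) = 1/6;  -(1/36)·log₂(1/6) = 0.0718
  (S=1,T=0): P(S|T) = (25/36)/(5/6) = 5/6;  -(25/36)·log₂(5/6) = 0.1827
  (S=1,T=1): P(S|T) = (5/36)/(1/6) = 5/6;  -(5/36)·log₂(5/6) = 0.0365
H(S|T) = 0.3590 + 0.0718 + 0.1827 + 0.0365
  = 0.6500 bits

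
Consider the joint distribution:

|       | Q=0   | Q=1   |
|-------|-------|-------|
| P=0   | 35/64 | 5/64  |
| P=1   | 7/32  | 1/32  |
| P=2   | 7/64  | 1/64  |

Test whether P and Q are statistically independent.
Marginal P(P) (row sums):
  P(P=0) = 35/64 + 5/64 = 5/8
  P(P=1) = 7/32 + 1/32 = 1/4
  P(P=2) = 7/64 + 1/64 = 1/8
Marginal P(Q) (column sums):
  P(Q=0) = 35/64 + 7/32 + 7/64 = 7/8
  P(Q=1) = 5/64 + 1/32 + 1/64 = 1/8

P and Q are independent iff P(P=i,Q=j) = P(P=i)·P(Q=j) for every cell.
  P(P=0)·P(Q=0) = 5/8 × 7/8 = 35/64 = P(P=0,Q=0) ✓
  P(P=0)·P(Q=1) = 5/8 × 1/8 = 5/64 = P(P=0,Q=1) ✓
  P(P=1)·P(Q=0) = 1/4 × 7/8 = 7/32 = P(P=1,Q=0) ✓
  P(P=1)·P(Q=1) = 1/4 × 1/8 = 1/32 = P(P=1,Q=1) ✓
  P(P=2)·P(Q=0) = 1/8 × 7/8 = 7/64 = P(P=2,Q=0) ✓
  P(P=2)·P(Q=1) = 1/8 × 1/8 = 1/64 = P(P=2,Q=1) ✓

Yes, P and Q are independent: every cell factors, so I(P;Q) = 0 bits.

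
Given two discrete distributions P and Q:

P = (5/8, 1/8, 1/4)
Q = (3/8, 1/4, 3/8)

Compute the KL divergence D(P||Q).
D(P||Q) = Σ P(i) log₂(P(i)/Q(i))
  i=0: (5/8) × log₂((5/8)/(3/8)) = (5/8) × log₂(5/3) = 0.4606
  i=1: (1/8) × log₂((1/8)/(1/4)) = (1/8) × log₂(1/2) = -0.1250
  i=2: (1/4) × log₂((1/4)/(3/8)) = (1/4) × log₂(2/3) = -0.1462
D(P||Q) = 0.4606 - 0.1250 - 0.1462
  = 0.1894 bits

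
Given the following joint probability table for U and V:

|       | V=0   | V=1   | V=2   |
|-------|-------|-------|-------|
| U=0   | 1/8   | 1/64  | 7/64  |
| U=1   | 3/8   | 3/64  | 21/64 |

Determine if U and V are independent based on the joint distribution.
Marginal P(U) (row sums):
  P(U=0) = 1/8 + 1/64 + 7/64 = 1/4
  P(U=1) = 3/8 + 3/64 + 21/64 = 3/4
Marginal P(V) (column sums):
  P(V=0) = 1/8 + 3/8 = 1/2
  P(V=1) = 1/64 + 3/64 = 1/16
  P(V=2) = 7/64 + 21/64 = 7/16

U and V are independent iff P(U=i,V=j) = P(U=i)·P(V=j) for every cell.
  P(U=0)·P(V=0) = 1/4 × 1/2 = 1/8 = P(U=0,V=0) ✓
  P(U=0)·P(V=1) = 1/4 × 1/16 = 1/64 = P(U=0,V=1) ✓
  P(U=0)·P(V=2) = 1/4 × 7/16 = 7/64 = P(U=0,V=2) ✓
  P(U=1)·P(V=0) = 3/4 × 1/2 = 3/8 = P(U=1,V=0) ✓
  P(U=1)·P(V=1) = 3/4 × 1/16 = 3/64 = P(U=1,V=1) ✓
  P(U=1)·P(V=2) = 3/4 × 7/16 = 21/64 = P(U=1,V=2) ✓

Yes, U and V are independent: every cell factors, so I(U;V) = 0 bits.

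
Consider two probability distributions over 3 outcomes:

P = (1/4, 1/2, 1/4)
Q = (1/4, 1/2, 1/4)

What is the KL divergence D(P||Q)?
D(P||Q) = Σ P(i) log₂(P(i)/Q(i))
  i=0: (1/4) × log₂((1/4)/(1/4)) = (1/4) × log₂(1) = 0.0000
  i=1: (1/2) × log₂((1/2)/(1/2)) = (1/2) × log₂(1) = 0.0000
  i=2: (1/4) × log₂((1/4)/(1/4)) = (1/4) × log₂(1) = 0.0000
D(P||Q) = 0.0000 + 0.0000 + 0.0000
  = 0.0000 bits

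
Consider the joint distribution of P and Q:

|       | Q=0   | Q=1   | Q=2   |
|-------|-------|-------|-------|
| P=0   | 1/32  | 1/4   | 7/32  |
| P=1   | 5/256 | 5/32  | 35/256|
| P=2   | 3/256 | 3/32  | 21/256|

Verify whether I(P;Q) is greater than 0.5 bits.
Marginal P(P) (row sums):
  P(P=0) = 1/32 + 1/4 + 7/32 = 1/2
  P(P=1) = 5/256 + 5/32 + 35/256 = 5/16
  P(P=2) = 3/256 + 3/32 + 21/256 = 3/16
Marginal P(Q) (column sums):
  P(Q=0) = 1/32 + 5/256 + 3/256 = 1/16
  P(Q=1) = 1/4 + 5/32 + 3/32 = 1/2
  P(Q=2) = 7/32 + 35/256 + 21/256 = 7/16

H(P) = -[(1/2)·log₂(1/2) + (5/16)·log₂(5/16) + (3/16)·log₂(3/16)]
  = 0.5000 + 0.5244 + 0.4528
  = 1.4772 bits
H(Q) = -[(1/16)·log₂(1/16) + (1/2)·log₂(1/2) + (7/16)·log₂(7/16)]
  = 0.2500 + 0.5000 + 0.5218
  = 1.2718 bits
H(P,Q) = -[(1/32)·log₂(1/32) + (1/4)·log₂(1/4) + (7/32)·log₂(7/32) + (5/256)·log₂(5/256) + (5/32)·log₂(5/32) + (35/256)·log₂(35/256) + (3/256)·log₂(3/256) + (3/32)·log₂(3/32) + (21/256)·log₂(21/256)]
  = 0.1563 + 0.5000 + 0.4796 + 0.1109 + 0.4184 + 0.3925 + 0.0752 + 0.3202 + 0.2959
  = 2.7490 bits

I(P;Q) = H(P) + H(Q) - H(P,Q)
  = 1.4772 + 1.2718 - 2.7490
  = 0.0000 bits

No. I(P;Q) = 0.0000 bits, which is ≤ 0.5 bits.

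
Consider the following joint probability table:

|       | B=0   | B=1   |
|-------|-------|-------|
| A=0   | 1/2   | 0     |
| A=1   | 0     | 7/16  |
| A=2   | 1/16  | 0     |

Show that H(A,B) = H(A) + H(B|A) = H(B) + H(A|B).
Marginal P(A) (row sums):
  P(A=0) = 1/2 + 0 = 1/2
  P(A=1) = 0 + 7/16 = 7/16
  P(A=2) = 1/16 + 0 = 1/16
Marginal P(B) (column sums):
  P(B=0) = 1/2 + 0 + 1/16 = 9/16
  P(B=1) = 0 + 7/16 + 0 = 7/16

Decomposition 1: H(A) + H(B|A)
H(A) = -[(1/2)·log₂(1/2) + (7/16)·log₂(7/16) + (1/16)·log₂(1/16)]
  = 0.5000 + 0.5218 + 0.2500
  = 1.2718 bits
H(B|A) = -Σ P(A,B)·log₂ P(B|A), where P(B|A) = P(A,B) / P(A)
  (cells with P(A,B) = 0 contribute 0)
  (A=0,B=0): P(B|A) = (1/2)/(1/2) = 1;  -(1/2)·log₂(1) = 0.0000
  (A=1,B=1): P(B|A) = (7/16)/(7/16) = 1;  -(7/16)·log₂(1) = 0.0000
  (A=2,B=0): P(B|A) = (1/16)/(1/16) = 1;  -(1/16)·log₂(1) = 0.0000
H(B|A) = 0.0000 + 0.0000 + 0.0000
  = 0.0000 bits
H(A) + H(B|A) = 1.2718 + 0.0000 = 1.2718 bits

Decomposition 2: H(B) + H(A|B)
H(B) = -[(9/16)·log₂(9/16) + (7/16)·log₂(7/16)]
  = 0.4669 + 0.5218
  = 0.9887 bits
H(A|B) = -Σ P(A,B)·log₂ P(A|B), where P(A|B) = P(A,B) / P(B)
  (cells with P(A,B) = 0 contribute 0)
  (A=0,B=0): P(A|B) = (1/2)/(9/16) = 8/9;  -(1/2)·log₂(8/9) = 0.0850
  (A=1,B=1): P(A|B) = (7/16)/(7/16) = 1;  -(7/16)·log₂(1) = 0.0000
  (A=2,B=0): P(A|B) = (1/16)/(9/16) = 1/9;  -(1/16)·log₂(1/9) = 0.1981
H(A|B) = 0.0850 + 0.0000 + 0.1981
  = 0.2831 bits
H(B) + H(A|B) = 0.9887 + 0.2831 = 1.2718 bits

Direct computation of the joint entropy:
H(A,B) = -[(1/2)·log₂(1/2) + (7/16)·log₂(7/16) + (1/16)·log₂(1/16)]
  = 0.5000 + 0.5218 + 0.2500
  = 1.2718 bits

All three agree: H(A,B) = 1.2718 bits ✓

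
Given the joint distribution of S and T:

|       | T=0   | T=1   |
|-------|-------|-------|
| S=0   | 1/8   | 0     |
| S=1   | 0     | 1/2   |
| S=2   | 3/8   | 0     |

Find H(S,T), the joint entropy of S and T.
H(S,T) = -Σ P(S,T) log₂ P(S,T), summed over the non-zero cells:
H(S,T) = -[(1/8)·log₂(1/8) + (1/2)·log₂(1/2) + (3/8)·log₂(3/8)]
  = 0.3750 + 0.5000 + 0.5306
  = 1.4056 bits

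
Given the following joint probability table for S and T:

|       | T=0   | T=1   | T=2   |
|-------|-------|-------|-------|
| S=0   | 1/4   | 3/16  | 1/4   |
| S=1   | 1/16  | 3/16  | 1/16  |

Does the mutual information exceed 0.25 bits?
Marginal P(S) (row sums):
  P(S=0) = 1/4 + 3/16 + 1/4 = 11/16
  P(S=1) = 1/16 + 3/16 + 1/16 = 5/16
Marginal P(T) (column sums):
  P(T=0) = 1/4 + 1/16 = 5/16
  P(T=1) = 3/16 + 3/16 = 3/8
  P(T=2) = 1/4 + 1/16 = 5/16

H(S) = -[(11/16)·log₂(11/16) + (5/16)·log₂(5/16)]
  = 0.3716 + 0.5244
  = 0.8960 bits
H(T) = -[(5/16)·log₂(5/16) + (3/8)·log₂(3/8) + (5/16)·log₂(5/16)]
  = 0.5244 + 0.5306 + 0.5244
  = 1.5794 bits
H(S,T) = -[(1/4)·log₂(1/4) + (3/16)·log₂(3/16) + (1/4)·log₂(1/4) + (1/16)·log₂(1/16) + (3/16)·log₂(3/16) + (1/16)·log₂(1/16)]
  = 0.5000 + 0.4528 + 0.5000 + 0.2500 + 0.4528 + 0.2500
  = 2.4056 bits

I(S;T) = H(S) + H(T) - H(S,T)
  = 0.8960 + 1.5794 - 2.4056
  = 0.0698 bits

No. I(S;T) = 0.0698 bits, which is ≤ 0.25 bits.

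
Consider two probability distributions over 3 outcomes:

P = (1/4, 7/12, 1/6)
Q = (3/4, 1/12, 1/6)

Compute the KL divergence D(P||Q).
D(P||Q) = Σ P(i) log₂(P(i)/Q(i))
  i=0: (1/4) × log₂((1/4)/(3/4)) = (1/4) × log₂(1/3) = -0.3962
  i=1: (7/12) × log₂((7/12)/(1/12)) = (7/12) × log₂(7) = 1.6376
  i=2: (1/6) × log₂((1/6)/(1/6)) = (1/6) × log₂(1) = 0.0000
D(P||Q) = -0.3962 + 1.6376 + 0.0000
  = 1.2414 bits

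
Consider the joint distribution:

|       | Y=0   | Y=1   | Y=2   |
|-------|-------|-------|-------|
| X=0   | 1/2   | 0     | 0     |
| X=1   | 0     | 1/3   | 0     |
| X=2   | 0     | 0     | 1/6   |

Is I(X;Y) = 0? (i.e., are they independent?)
Marginal P(X) (row sums):
  P(X=0) = 1/2 + 0 + 0 = 1/2
  P(X=1) = 0 + 1/3 + 0 = 1/3
  P(X=2) = 0 + 0 + 1/6 = 1/6
Marginal P(Y) (column sums):
  P(Y=0) = 1/2 + 0 + 0 = 1/2
  P(Y=1) = 0 + 1/3 + 0 = 1/3
  P(Y=2) = 0 + 0 + 1/6 = 1/6

X and Y are independent iff P(X=i,Y=j) = P(X=i)·P(Y=j) for every cell.
  P(X=0)·P(Y=0) = 1/2 × 1/2 = 1/4, but P(X=0,Y=0) = 1/2 ✗

No, X and Y are not independent. Quantitatively, I(X;Y) > 0:

H(X) = -[(1/2)·log₂(1/2) + (1/3)·log₂(1/3) + (1/6)·log₂(1/6)]
  = 0.5000 + 0.5283 + 0.4308
  = 1.4591 bits
H(Y) = -[(1/2)·log₂(1/2) + (1/3)·log₂(1/3) + (1/6)·log₂(1/6)]
  = 0.5000 + 0.5283 + 0.4308
  = 1.4591 bits
H(X,Y) = -[(1/2)·log₂(1/2) + (1/3)·log₂(1/3) + (1/6)·log₂(1/6)]
  = 0.5000 + 0.5283 + 0.4308
  = 1.4591 bits
I(X;Y) = H(X) + H(Y) - H(X,Y) = 1.4591 + 1.4591 - 1.4591 = 1.4591 bits > 0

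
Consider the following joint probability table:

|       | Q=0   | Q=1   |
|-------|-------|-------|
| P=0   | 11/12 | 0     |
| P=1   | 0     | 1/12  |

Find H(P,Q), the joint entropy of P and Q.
H(P,Q) = -Σ P(P,Q) log₂ P(P,Q), summed over the non-zero cells:
H(P,Q) = -[(11/12)·log₂(11/12) + (1/12)·log₂(1/12)]
  = 0.1151 + 0.2987
  = 0.4138 bits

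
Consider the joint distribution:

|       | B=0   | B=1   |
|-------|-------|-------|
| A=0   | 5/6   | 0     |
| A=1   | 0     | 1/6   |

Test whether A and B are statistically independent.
Marginal P(A) (row sums):
  P(A=0) = 5/6 + 0 = 5/6
  P(A=1) = 0 + 1/6 = 1/6
Marginal P(B) (column sums):
  P(B=0) = 5/6 + 0 = 5/6
  P(B=1) = 0 + 1/6 = 1/6

A and B are independent iff P(A=i,B=j) = P(A=i)·P(B=j) for every cell.
  P(A=0)·P(B=0) = 5/6 × 5/6 = 25/36, but P(A=0,B=0) = 5/6 ✗

No, A and B are not independent. Quantitatively, I(A;B) > 0:

H(A) = -[(5/6)·log₂(5/6) + (1/6)·log₂(1/6)]
  = 0.2192 + 0.4308
  = 0.6500 bits
H(B) = -[(5/6)·log₂(5/6) + (1/6)·log₂(1/6)]
  = 0.2192 + 0.4308
  = 0.6500 bits
H(A,B) = -[(5/6)·log₂(5/6) + (1/6)·log₂(1/6)]
  = 0.2192 + 0.4308
  = 0.6500 bits
I(A;B) = H(A) + H(B) - H(A,B) = 0.6500 + 0.6500 - 0.6500 = 0.6500 bits > 0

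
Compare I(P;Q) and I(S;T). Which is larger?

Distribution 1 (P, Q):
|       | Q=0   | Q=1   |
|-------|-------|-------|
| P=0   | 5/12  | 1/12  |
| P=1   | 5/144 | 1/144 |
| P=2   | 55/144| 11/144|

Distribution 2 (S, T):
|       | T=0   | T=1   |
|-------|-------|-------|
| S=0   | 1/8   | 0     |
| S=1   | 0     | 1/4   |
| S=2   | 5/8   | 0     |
Distribution 1 (P, Q):
Marginal P(P) (row sums):
  P(P=0) = 5/12 + 1/12 = 1/2
  P(P=1) = 5/144 + 1/144 = 1/24
  P(P=2) = 55/144 + 11/144 = 11/24
Marginal P(Q) (column sums):
  P(Q=0) = 5/12 + 5/144 + 55/144 = 5/6
  P(Q=1) = 1/12 + 1/144 + 11/144 = 1/6

H(P) = -[(1/2)·log₂(1/2) + (1/24)·log₂(1/24) + (11/24)·log₂(11/24)]
  = 0.5000 + 0.1910 + 0.5159
  = 1.2069 bits
H(Q) = -[(5/6)·log₂(5/6) + (1/6)·log₂(1/6)]
  = 0.2192 + 0.4308
  = 0.6500 bits
H(P,Q) = -[(5/12)·log₂(5/12) + (1/12)·log₂(1/12) + (5/144)·log₂(5/144) + (1/144)·log₂(1/144) + (55/144)·log₂(55/144) + (11/144)·log₂(11/144)]
  = 0.5263 + 0.2987 + 0.1683 + 0.0498 + 0.5304 + 0.2834
  = 1.8569 bits

I(P;Q) = H(P) + H(Q) - H(P,Q)
  = 1.2069 + 0.6500 - 1.8569
  = 0.0000 bits

Distribution 2 (S, T):
Marginal P(S) (row sums):
  P(S=0) = 1/8 + 0 = 1/8
  P(S=1) = 0 + 1/4 = 1/4
  P(S=2) = 5/8 + 0 = 5/8
Marginal P(T) (column sums):
  P(T=0) = 1/8 + 0 + 5/8 = 3/4
  P(T=1) = 0 + 1/4 + 0 = 1/4

H(S) = -[(1/8)·log₂(1/8) + (1/4)·log₂(1/4) + (5/8)·log₂(5/8)]
  = 0.3750 + 0.5000 + 0.4238
  = 1.2988 bits
H(T) = -[(3/4)·log₂(3/4) + (1/4)·log₂(1/4)]
  = 0.3113 + 0.5000
  = 0.8113 bits
H(S,T) = -[(1/8)·log₂(1/8) + (1/4)·log₂(1/4) + (5/8)·log₂(5/8)]
  = 0.3750 + 0.5000 + 0.4238
  = 1.2988 bits

I(S;T) = H(S) + H(T) - H(S,T)
  = 1.2988 + 0.8113 - 1.2988
  = 0.8113 bits

I(S;T) = 0.8113 bits > I(P;Q) = 0.0000 bits, so (S, T) has the higher mutual information (stronger dependence).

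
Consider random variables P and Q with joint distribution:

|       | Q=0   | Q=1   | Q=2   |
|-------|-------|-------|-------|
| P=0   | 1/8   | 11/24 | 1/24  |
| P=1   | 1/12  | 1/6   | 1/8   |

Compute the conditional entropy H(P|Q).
Marginal P(Q) (column sums):
  P(Q=0) = 1/8 + 1/12 = 5/24
  P(Q=1) = 11/24 + 1/6 = 5/8
  P(Q=2) = 1/24 + 1/8 = 1/6

H(P|Q) = -Σ P(P,Q)·log₂ P(P|Q), where P(P|Q) = P(P,Q) / P(Q)
  (P=0,Q=0): P(P|Q) = (1/8)/(5/24) = 3/5;  -(1/8)·log₂(3/5) = 0.0921
  (P=0,Q=1): P(P|Q) = (11/24)/(5/8) = 11/15;  -(11/24)·log₂(11/15) = 0.2051
  (P=0,Q=2): P(P|Q) = (1/24)/(1/6) = 1/4;  -(1/24)·log₂(1/4) = 0.0833
  (P=1,Q=0): P(P|Q) = (1/12)/(5/24) = 2/5;  -(1/12)·log₂(2/5) = 0.1102
  (P=1,Q=1): P(P|Q) = (1/6)/(5/8) = 4/15;  -(1/6)·log₂(4/15) = 0.3178
  (P=1,Q=2): P(P|Q) = (1/8)/(1/6) = 3/4;  -(1/8)·log₂(3/4) = 0.0519
H(P|Q) = 0.0921 + 0.2051 + 0.0833 + 0.1102 + 0.3178 + 0.0519
  = 0.8604 bits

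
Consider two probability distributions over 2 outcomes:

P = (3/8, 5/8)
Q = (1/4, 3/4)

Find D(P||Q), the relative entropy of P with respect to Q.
D(P||Q) = Σ P(i) log₂(P(i)/Q(i))
  i=0: (3/8) × log₂((3/8)/(1/4)) = (3/8) × log₂(3/2) = 0.2194
  i=1: (5/8) × log₂((5/8)/(3/4)) = (5/8) × log₂(5/6) = -0.1644
D(P||Q) = 0.2194 - 0.1644
  = 0.0550 bits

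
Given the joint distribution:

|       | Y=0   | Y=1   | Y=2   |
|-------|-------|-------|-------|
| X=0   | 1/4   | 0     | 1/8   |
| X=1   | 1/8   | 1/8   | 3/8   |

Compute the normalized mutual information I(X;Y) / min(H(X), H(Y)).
Marginal P(X) (row sums):
  P(X=0) = 1/4 + 0 + 1/8 = 3/8
  P(X=1) = 1/8 + 1/8 + 3/8 = 5/8
Marginal P(Y) (column sums):
  P(Y=0) = 1/4 + 1/8 = 3/8
  P(Y=1) = 0 + 1/8 = 1/8
  P(Y=2) = 1/8 + 3/8 = 1/2

H(X) = -[(3/8)·log₂(3/8) + (5/8)·log₂(5/8)]
  = 0.5306 + 0.4238
  = 0.9544 bits
H(Y) = -[(3/8)·log₂(3/8) + (1/8)·log₂(1/8) + (1/2)·log₂(1/2)]
  = 0.5306 + 0.3750 + 0.5000
  = 1.4056 bits
H(X,Y) = -[(1/4)·log₂(1/4) + (1/8)·log₂(1/8) + (1/8)·log₂(1/8) + (1/8)·log₂(1/8) + (3/8)·log₂(3/8)]
  = 0.5000 + 0.3750 + 0.3750 + 0.3750 + 0.5306
  = 2.1556 bits

I(X;Y) = H(X) + H(Y) - H(X,Y)
  = 0.9544 + 1.4056 - 2.1556
  = 0.2044 bits

min(H(X), H(Y)) = min(0.9544, 1.4056) = 0.9544 bits
Normalized MI = 0.2044 / 0.9544 = 0.2142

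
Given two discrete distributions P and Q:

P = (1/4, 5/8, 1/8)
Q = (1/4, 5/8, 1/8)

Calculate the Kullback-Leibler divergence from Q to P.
D(P||Q) = Σ P(i) log₂(P(i)/Q(i))
  i=0: (1/4) × log₂((1/4)/(1/4)) = (1/4) × log₂(1) = 0.0000
  i=1: (5/8) × log₂((5/8)/(5/8)) = (5/8) × log₂(1) = 0.0000
  i=2: (1/8) × log₂((1/8)/(1/8)) = (1/8) × log₂(1) = 0.0000
D(P||Q) = 0.0000 + 0.0000 + 0.0000
  = 0.0000 bits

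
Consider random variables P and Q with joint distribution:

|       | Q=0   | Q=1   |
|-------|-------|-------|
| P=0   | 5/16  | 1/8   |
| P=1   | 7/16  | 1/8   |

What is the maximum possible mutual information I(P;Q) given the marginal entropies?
The upper bound on mutual information is I(P;Q) ≤ min(H(P), H(Q)).

Marginal P(P) (row sums):
  P(P=0) = 5/16 + 1/8 = 7/16
  P(P=1) = 7/16 + 1/8 = 9/16
Marginal P(Q) (column sums):
  P(Q=0) = 5/16 + 7/16 = 3/4
  P(Q=1) = 1/8 + 1/8 = 1/4

H(P) = -[(7/16)·log₂(7/16) + (9/16)·log₂(9/16)]
  = 0.5218 + 0.4669
  = 0.9887 bits
H(Q) = -[(3/4)·log₂(3/4) + (1/4)·log₂(1/4)]
  = 0.3113 + 0.5000
  = 0.8113 bits

Maximum possible I(P;Q) = min(0.9887, 0.8113) = 0.8113 bits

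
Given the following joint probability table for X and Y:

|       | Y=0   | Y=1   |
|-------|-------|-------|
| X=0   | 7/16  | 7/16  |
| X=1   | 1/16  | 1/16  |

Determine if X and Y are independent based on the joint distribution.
Marginal P(X) (row sums):
  P(X=0) = 7/16 + 7/16 = 7/8
  P(X=1) = 1/16 + 1/16 = 1/8
Marginal P(Y) (column sums):
  P(Y=0) = 7/16 + 1/16 = 1/2
  P(Y=1) = 7/16 + 1/16 = 1/2

X and Y are independent iff P(X=i,Y=j) = P(X=i)·P(Y=j) for every cell.
  P(X=0)·P(Y=0) = 7/8 × 1/2 = 7/16 = P(X=0,Y=0) ✓
  P(X=0)·P(Y=1) = 7/8 × 1/2 = 7/16 = P(X=0,Y=1) ✓
  P(X=1)·P(Y=0) = 1/8 × 1/2 = 1/16 = P(X=1,Y=0) ✓
  P(X=1)·P(Y=1) = 1/8 × 1/2 = 1/16 = P(X=1,Y=1) ✓

Yes, X and Y are independent: every cell factors, so I(X;Y) = 0 bits.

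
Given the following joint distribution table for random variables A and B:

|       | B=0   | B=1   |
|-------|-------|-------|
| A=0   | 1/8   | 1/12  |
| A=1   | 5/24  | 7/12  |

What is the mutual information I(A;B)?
Marginal P(A) (row sums):
  P(A=0) = 1/8 + 1/12 = 5/24
  P(A=1) = 5/24 + 7/12 = 19/24
Marginal P(B) (column sums):
  P(B=0) = 1/8 + 5/24 = 1/3
  P(B=1) = 1/12 + 7/12 = 2/3

H(A) = -[(5/24)·log₂(5/24) + (19/24)·log₂(19/24)]
  = 0.4715 + 0.2668
  = 0.7383 bits
H(B) = -[(1/3)·log₂(1/3) + (2/3)·log₂(2/3)]
  = 0.5283 + 0.3900
  = 0.9183 bits
H(A,B) = -[(1/8)·log₂(1/8) + (1/12)·log₂(1/12) + (5/24)·log₂(5/24) + (7/12)·log₂(7/12)]
  = 0.3750 + 0.2987 + 0.4715 + 0.4536
  = 1.5988 bits

I(A;B) = H(A) + H(B) - H(A,B)
  = 0.7383 + 0.9183 - 1.5988
  = 0.0578 bits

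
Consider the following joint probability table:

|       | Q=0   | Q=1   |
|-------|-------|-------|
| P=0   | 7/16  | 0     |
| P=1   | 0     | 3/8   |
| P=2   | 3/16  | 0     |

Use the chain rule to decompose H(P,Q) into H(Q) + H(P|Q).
By the chain rule: H(P,Q) = H(Q) + H(P|Q)

Marginal P(Q) (column sums):
  P(Q=0) = 7/16 + 0 + 3/16 = 5/8
  P(Q=1) = 0 + 3/8 + 0 = 3/8
H(Q) = -[(5/8)·log₂(5/8) + (3/8)·log₂(3/8)]
  = 0.4238 + 0.5306
  = 0.9544 bits
H(P|Q) = -Σ P(P,Q)·log₂ P(P|Q), where P(P|Q) = P(P,Q) / P(Q)
  (cells with P(P,Q) = 0 contribute 0)
  (P=0,Q=0): P(P|Q) = (7/16)/(5/8) = 7/10;  -(7/16)·log₂(7/10) = 0.2251
  (P=1,Q=1): P(P|Q) = (3/8)/(3/8) = 1;  -(3/8)·log₂(1) = 0.0000
  (P=2,Q=0): P(P|Q) = (3/16)/(5/8) = 3/10;  -(3/16)·log₂(3/10) = 0.3257
H(P|Q) = 0.2251 + 0.0000 + 0.3257
  = 0.5508 bits

H(P,Q) = H(Q) + H(P|Q) = 0.9544 + 0.5508 = 1.5052 bits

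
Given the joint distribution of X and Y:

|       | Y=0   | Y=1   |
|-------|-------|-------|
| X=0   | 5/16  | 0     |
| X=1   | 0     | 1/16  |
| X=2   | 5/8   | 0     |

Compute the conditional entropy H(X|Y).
Marginal P(Y) (column sums):
  P(Y=0) = 5/16 + 0 + 5/8 = 15/16
  P(Y=1) = 0 + 1/16 + 0 = 1/16

H(X|Y) = -Σ P(X,Y)·log₂ P(X|Y), where P(X|Y) = P(X,Y) / P(Y)
  (cells with P(X,Y) = 0 contribute 0)
  (X=0,Y=0): P(X|Y) = (5/16)/(15/16) = 1/3;  -(5/16)·log₂(1/3) = 0.4953
  (X=1,Y=1): P(X|Y) = (1/16)/(1/16) = 1;  -(1/16)·log₂(1) = 0.0000
  (X=2,Y=0): P(X|Y) = (5/8)/(15/16) = 2/3;  -(5/8)·log₂(2/3) = 0.3656
H(X|Y) = 0.4953 + 0.0000 + 0.3656
  = 0.8609 bits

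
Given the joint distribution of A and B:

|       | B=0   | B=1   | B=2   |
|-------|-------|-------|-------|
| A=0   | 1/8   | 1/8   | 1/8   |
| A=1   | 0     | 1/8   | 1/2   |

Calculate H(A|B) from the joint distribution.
Marginal P(B) (column sums):
  P(B=0) = 1/8 + 0 = 1/8
  P(B=1) = 1/8 + 1/8 = 1/4
  P(B=2) = 1/8 + 1/2 = 5/8

H(A|B) = -Σ P(A,B)·log₂ P(A|B), where P(A|B) = P(A,B) / P(B)
  (cells with P(A,B) = 0 contribute 0)
  (A=0,B=0): P(A|B) = (1/8)/(1/8) = 1;  -(1/8)·log₂(1) = 0.0000
  (A=0,B=1): P(A|B) = (1/8)/(1/4) = 1/2;  -(1/8)·log₂(1/2) = 0.1250
  (A=0,B=2): P(A|B) = (1/8)/(5/8) = 1/5;  -(1/8)·log₂(1/5) = 0.2902
  (A=1,B=1): P(A|B) = (1/8)/(1/4) = 1/2;  -(1/8)·log₂(1/2) = 0.1250
  (A=1,B=2): P(A|B) = (1/2)/(5/8) = 4/5;  -(1/2)·log₂(4/5) = 0.1610
H(A|B) = 0.0000 + 0.1250 + 0.2902 + 0.1250 + 0.1610
  = 0.7012 bits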